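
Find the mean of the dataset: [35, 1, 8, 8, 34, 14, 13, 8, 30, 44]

19.5

Step 1: Sum all values: 35 + 1 + 8 + 8 + 34 + 14 + 13 + 8 + 30 + 44 = 195
Step 2: Count the number of values: n = 10
Step 3: Mean = sum / n = 195 / 10 = 19.5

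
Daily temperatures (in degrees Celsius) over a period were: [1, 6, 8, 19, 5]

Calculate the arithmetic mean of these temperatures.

7.8

Step 1: Sum all values: 1 + 6 + 8 + 19 + 5 = 39
Step 2: Count the number of values: n = 5
Step 3: Mean = sum / n = 39 / 5 = 7.8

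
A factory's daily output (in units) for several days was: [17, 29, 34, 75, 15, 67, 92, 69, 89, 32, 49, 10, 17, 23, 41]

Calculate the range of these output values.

82

Step 1: Identify the maximum value: max = 92
Step 2: Identify the minimum value: min = 10
Step 3: Range = max - min = 92 - 10 = 82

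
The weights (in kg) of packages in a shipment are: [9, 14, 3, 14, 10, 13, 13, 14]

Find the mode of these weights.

14

Step 1: Count the frequency of each value:
  3: appears 1 time(s)
  9: appears 1 time(s)
  10: appears 1 time(s)
  13: appears 2 time(s)
  14: appears 3 time(s)
Step 2: The value 14 appears most frequently (3 times).
Step 3: Mode = 14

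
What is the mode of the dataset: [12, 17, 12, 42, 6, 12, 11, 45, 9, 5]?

12

Step 1: Count the frequency of each value:
  5: appears 1 time(s)
  6: appears 1 time(s)
  9: appears 1 time(s)
  11: appears 1 time(s)
  12: appears 3 time(s)
  17: appears 1 time(s)
  42: appears 1 time(s)
  45: appears 1 time(s)
Step 2: The value 12 appears most frequently (3 times).
Step 3: Mode = 12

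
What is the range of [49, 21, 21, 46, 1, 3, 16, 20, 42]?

48

Step 1: Identify the maximum value: max = 49
Step 2: Identify the minimum value: min = 1
Step 3: Range = max - min = 49 - 1 = 48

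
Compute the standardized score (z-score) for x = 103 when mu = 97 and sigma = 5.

1.2

Step 1: Recall the z-score formula: z = (x - mu) / sigma
Step 2: Substitute values: z = (103 - 97) / 5
Step 3: z = 6 / 5 = 1.2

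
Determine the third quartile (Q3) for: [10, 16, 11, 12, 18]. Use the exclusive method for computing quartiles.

17

Step 1: Sort the data: [10, 11, 12, 16, 18]
Step 2: n = 5
Step 3: Using the exclusive quartile method:
  Q1 = 10.5
  Q2 (median) = 12
  Q3 = 17
  IQR = Q3 - Q1 = 17 - 10.5 = 6.5
Step 4: Q3 = 17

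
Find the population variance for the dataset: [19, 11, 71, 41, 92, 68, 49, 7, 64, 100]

958.96

Step 1: Compute the mean: (19 + 11 + 71 + 41 + 92 + 68 + 49 + 7 + 64 + 100) / 10 = 52.2
Step 2: Compute squared deviations from the mean:
  (19 - 52.2)^2 = 1102.24
  (11 - 52.2)^2 = 1697.44
  (71 - 52.2)^2 = 353.44
  (41 - 52.2)^2 = 125.44
  (92 - 52.2)^2 = 1584.04
  (68 - 52.2)^2 = 249.64
  (49 - 52.2)^2 = 10.24
  (7 - 52.2)^2 = 2043.04
  (64 - 52.2)^2 = 139.24
  (100 - 52.2)^2 = 2284.84
Step 3: Sum of squared deviations = 9589.6
Step 4: Population variance = 9589.6 / 10 = 958.96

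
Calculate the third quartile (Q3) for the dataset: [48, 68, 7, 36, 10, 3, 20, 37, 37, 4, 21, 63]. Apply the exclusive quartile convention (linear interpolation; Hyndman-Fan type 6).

45.25

Step 1: Sort the data: [3, 4, 7, 10, 20, 21, 36, 37, 37, 48, 63, 68]
Step 2: n = 12
Step 3: Using the exclusive quartile method:
  Q1 = 7.75
  Q2 (median) = 28.5
  Q3 = 45.25
  IQR = Q3 - Q1 = 45.25 - 7.75 = 37.5
Step 4: Q3 = 45.25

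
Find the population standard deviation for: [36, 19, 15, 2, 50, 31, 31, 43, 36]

14.0141

Step 1: Compute the mean: 29.2222
Step 2: Sum of squared deviations from the mean: 1767.5556
Step 3: Population variance = 1767.5556 / 9 = 196.3951
Step 4: Standard deviation = sqrt(196.3951) = 14.0141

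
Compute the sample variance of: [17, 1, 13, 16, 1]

63.8

Step 1: Compute the mean: (17 + 1 + 13 + 16 + 1) / 5 = 9.6
Step 2: Compute squared deviations from the mean:
  (17 - 9.6)^2 = 54.76
  (1 - 9.6)^2 = 73.96
  (13 - 9.6)^2 = 11.56
  (16 - 9.6)^2 = 40.96
  (1 - 9.6)^2 = 73.96
Step 3: Sum of squared deviations = 255.2
Step 4: Sample variance = 255.2 / 4 = 63.8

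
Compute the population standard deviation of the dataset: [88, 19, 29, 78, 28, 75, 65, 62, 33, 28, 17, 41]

24.0432

Step 1: Compute the mean: 46.9167
Step 2: Sum of squared deviations from the mean: 6936.9167
Step 3: Population variance = 6936.9167 / 12 = 578.0764
Step 4: Standard deviation = sqrt(578.0764) = 24.0432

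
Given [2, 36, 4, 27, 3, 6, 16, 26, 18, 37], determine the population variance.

165.25

Step 1: Compute the mean: (2 + 36 + 4 + 27 + 3 + 6 + 16 + 26 + 18 + 37) / 10 = 17.5
Step 2: Compute squared deviations from the mean:
  (2 - 17.5)^2 = 240.25
  (36 - 17.5)^2 = 342.25
  (4 - 17.5)^2 = 182.25
  (27 - 17.5)^2 = 90.25
  (3 - 17.5)^2 = 210.25
  (6 - 17.5)^2 = 132.25
  (16 - 17.5)^2 = 2.25
  (26 - 17.5)^2 = 72.25
  (18 - 17.5)^2 = 0.25
  (37 - 17.5)^2 = 380.25
Step 3: Sum of squared deviations = 1652.5
Step 4: Population variance = 1652.5 / 10 = 165.25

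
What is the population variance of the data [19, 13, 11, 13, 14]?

7.2

Step 1: Compute the mean: (19 + 13 + 11 + 13 + 14) / 5 = 14
Step 2: Compute squared deviations from the mean:
  (19 - 14)^2 = 25
  (13 - 14)^2 = 1
  (11 - 14)^2 = 9
  (13 - 14)^2 = 1
  (14 - 14)^2 = 0
Step 3: Sum of squared deviations = 36
Step 4: Population variance = 36 / 5 = 7.2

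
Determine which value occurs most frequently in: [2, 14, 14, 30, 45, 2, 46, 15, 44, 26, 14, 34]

14

Step 1: Count the frequency of each value:
  2: appears 2 time(s)
  14: appears 3 time(s)
  15: appears 1 time(s)
  26: appears 1 time(s)
  30: appears 1 time(s)
  34: appears 1 time(s)
  44: appears 1 time(s)
  45: appears 1 time(s)
  46: appears 1 time(s)
Step 2: The value 14 appears most frequently (3 times).
Step 3: Mode = 14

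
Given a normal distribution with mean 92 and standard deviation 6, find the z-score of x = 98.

1

Step 1: Recall the z-score formula: z = (x - mu) / sigma
Step 2: Substitute values: z = (98 - 92) / 6
Step 3: z = 6 / 6 = 1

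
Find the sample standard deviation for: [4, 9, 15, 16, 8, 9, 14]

4.3861

Step 1: Compute the mean: 10.7143
Step 2: Sum of squared deviations from the mean: 115.4286
Step 3: Sample variance = 115.4286 / 6 = 19.2381
Step 4: Standard deviation = sqrt(19.2381) = 4.3861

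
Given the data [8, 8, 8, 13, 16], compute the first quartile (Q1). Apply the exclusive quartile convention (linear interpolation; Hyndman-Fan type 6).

8

Step 1: Sort the data: [8, 8, 8, 13, 16]
Step 2: n = 5
Step 3: Using the exclusive quartile method:
  Q1 = 8
  Q2 (median) = 8
  Q3 = 14.5
  IQR = Q3 - Q1 = 14.5 - 8 = 6.5
Step 4: Q1 = 8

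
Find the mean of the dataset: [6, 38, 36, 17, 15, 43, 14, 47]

27

Step 1: Sum all values: 6 + 38 + 36 + 17 + 15 + 43 + 14 + 47 = 216
Step 2: Count the number of values: n = 8
Step 3: Mean = sum / n = 216 / 8 = 27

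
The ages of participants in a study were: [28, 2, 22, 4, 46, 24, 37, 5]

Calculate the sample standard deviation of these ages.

16.2393

Step 1: Compute the mean: 21
Step 2: Sum of squared deviations from the mean: 1846
Step 3: Sample variance = 1846 / 7 = 263.7143
Step 4: Standard deviation = sqrt(263.7143) = 16.2393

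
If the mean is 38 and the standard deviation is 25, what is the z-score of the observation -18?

-2.24

Step 1: Recall the z-score formula: z = (x - mu) / sigma
Step 2: Substitute values: z = (-18 - 38) / 25
Step 3: z = -56 / 25 = -2.24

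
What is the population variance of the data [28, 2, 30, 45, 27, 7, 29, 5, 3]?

213.8025

Step 1: Compute the mean: (28 + 2 + 30 + 45 + 27 + 7 + 29 + 5 + 3) / 9 = 19.5556
Step 2: Compute squared deviations from the mean:
  (28 - 19.5556)^2 = 71.3086
  (2 - 19.5556)^2 = 308.1975
  (30 - 19.5556)^2 = 109.0864
  (45 - 19.5556)^2 = 647.4198
  (27 - 19.5556)^2 = 55.4198
  (7 - 19.5556)^2 = 157.642
  (29 - 19.5556)^2 = 89.1975
  (5 - 19.5556)^2 = 211.8642
  (3 - 19.5556)^2 = 274.0864
Step 3: Sum of squared deviations = 1924.2222
Step 4: Population variance = 1924.2222 / 9 = 213.8025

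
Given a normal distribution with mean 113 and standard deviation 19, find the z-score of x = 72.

-2.1579

Step 1: Recall the z-score formula: z = (x - mu) / sigma
Step 2: Substitute values: z = (72 - 113) / 19
Step 3: z = -41 / 19 = -2.1579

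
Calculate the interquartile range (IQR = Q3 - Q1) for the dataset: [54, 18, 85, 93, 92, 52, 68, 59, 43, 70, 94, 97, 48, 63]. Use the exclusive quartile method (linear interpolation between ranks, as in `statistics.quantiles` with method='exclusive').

41.25

Step 1: Sort the data: [18, 43, 48, 52, 54, 59, 63, 68, 70, 85, 92, 93, 94, 97]
Step 2: n = 14
Step 3: Using the exclusive quartile method:
  Q1 = 51
  Q2 (median) = 65.5
  Q3 = 92.25
  IQR = Q3 - Q1 = 92.25 - 51 = 41.25
Step 4: IQR = 41.25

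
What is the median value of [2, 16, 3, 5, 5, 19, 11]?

5

Step 1: Sort the data in ascending order: [2, 3, 5, 5, 11, 16, 19]
Step 2: The number of values is n = 7.
Step 3: Since n is odd, the median is the middle value at position 4: 5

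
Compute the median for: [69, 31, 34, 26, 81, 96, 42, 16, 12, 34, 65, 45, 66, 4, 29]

34

Step 1: Sort the data in ascending order: [4, 12, 16, 26, 29, 31, 34, 34, 42, 45, 65, 66, 69, 81, 96]
Step 2: The number of values is n = 15.
Step 3: Since n is odd, the median is the middle value at position 8: 34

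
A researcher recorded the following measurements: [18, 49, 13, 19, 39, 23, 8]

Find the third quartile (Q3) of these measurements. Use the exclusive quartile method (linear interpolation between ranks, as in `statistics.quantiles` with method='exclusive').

39

Step 1: Sort the data: [8, 13, 18, 19, 23, 39, 49]
Step 2: n = 7
Step 3: Using the exclusive quartile method:
  Q1 = 13
  Q2 (median) = 19
  Q3 = 39
  IQR = Q3 - Q1 = 39 - 13 = 26
Step 4: Q3 = 39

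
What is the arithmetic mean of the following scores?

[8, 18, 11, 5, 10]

10.4

Step 1: Sum all values: 8 + 18 + 11 + 5 + 10 = 52
Step 2: Count the number of values: n = 5
Step 3: Mean = sum / n = 52 / 5 = 10.4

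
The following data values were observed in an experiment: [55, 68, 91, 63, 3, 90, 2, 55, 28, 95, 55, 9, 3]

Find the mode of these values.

55

Step 1: Count the frequency of each value:
  2: appears 1 time(s)
  3: appears 2 time(s)
  9: appears 1 time(s)
  28: appears 1 time(s)
  55: appears 3 time(s)
  63: appears 1 time(s)
  68: appears 1 time(s)
  90: appears 1 time(s)
  91: appears 1 time(s)
  95: appears 1 time(s)
Step 2: The value 55 appears most frequently (3 times).
Step 3: Mode = 55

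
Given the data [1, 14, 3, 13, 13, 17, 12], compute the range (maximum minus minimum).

16

Step 1: Identify the maximum value: max = 17
Step 2: Identify the minimum value: min = 1
Step 3: Range = max - min = 17 - 1 = 16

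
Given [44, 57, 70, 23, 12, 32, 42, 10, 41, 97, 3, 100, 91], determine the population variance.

1020.4379

Step 1: Compute the mean: (44 + 57 + 70 + 23 + 12 + 32 + 42 + 10 + 41 + 97 + 3 + 100 + 91) / 13 = 47.8462
Step 2: Compute squared deviations from the mean:
  (44 - 47.8462)^2 = 14.7929
  (57 - 47.8462)^2 = 83.7929
  (70 - 47.8462)^2 = 490.7929
  (23 - 47.8462)^2 = 617.3314
  (12 - 47.8462)^2 = 1284.9467
  (32 - 47.8462)^2 = 251.1006
  (42 - 47.8462)^2 = 34.1775
  (10 - 47.8462)^2 = 1432.3314
  (41 - 47.8462)^2 = 46.8698
  (97 - 47.8462)^2 = 2416.1006
  (3 - 47.8462)^2 = 2011.1775
  (100 - 47.8462)^2 = 2720.0237
  (91 - 47.8462)^2 = 1862.2544
Step 3: Sum of squared deviations = 13265.6923
Step 4: Population variance = 13265.6923 / 13 = 1020.4379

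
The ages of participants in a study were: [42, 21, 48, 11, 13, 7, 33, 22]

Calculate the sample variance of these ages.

224.2679

Step 1: Compute the mean: (42 + 21 + 48 + 11 + 13 + 7 + 33 + 22) / 8 = 24.625
Step 2: Compute squared deviations from the mean:
  (42 - 24.625)^2 = 301.8906
  (21 - 24.625)^2 = 13.1406
  (48 - 24.625)^2 = 546.3906
  (11 - 24.625)^2 = 185.6406
  (13 - 24.625)^2 = 135.1406
  (7 - 24.625)^2 = 310.6406
  (33 - 24.625)^2 = 70.1406
  (22 - 24.625)^2 = 6.8906
Step 3: Sum of squared deviations = 1569.875
Step 4: Sample variance = 1569.875 / 7 = 224.2679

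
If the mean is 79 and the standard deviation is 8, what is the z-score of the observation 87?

1

Step 1: Recall the z-score formula: z = (x - mu) / sigma
Step 2: Substitute values: z = (87 - 79) / 8
Step 3: z = 8 / 8 = 1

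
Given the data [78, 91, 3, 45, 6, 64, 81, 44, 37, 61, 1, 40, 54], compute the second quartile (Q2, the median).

45

Step 1: Sort the data: [1, 3, 6, 37, 40, 44, 45, 54, 61, 64, 78, 81, 91]
Step 2: n = 13
Step 3: Q2 is the median. Since n is odd, it is the middle value at position 7: 45
Step 4: Q2 = 45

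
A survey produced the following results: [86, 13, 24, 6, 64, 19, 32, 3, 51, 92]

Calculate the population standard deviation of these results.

30.8577

Step 1: Compute the mean: 39
Step 2: Sum of squared deviations from the mean: 9522
Step 3: Population variance = 9522 / 10 = 952.2
Step 4: Standard deviation = sqrt(952.2) = 30.8577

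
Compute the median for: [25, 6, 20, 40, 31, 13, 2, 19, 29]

20

Step 1: Sort the data in ascending order: [2, 6, 13, 19, 20, 25, 29, 31, 40]
Step 2: The number of values is n = 9.
Step 3: Since n is odd, the median is the middle value at position 5: 20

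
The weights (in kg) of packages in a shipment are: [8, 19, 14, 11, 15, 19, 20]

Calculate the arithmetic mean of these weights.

15.1429

Step 1: Sum all values: 8 + 19 + 14 + 11 + 15 + 19 + 20 = 106
Step 2: Count the number of values: n = 7
Step 3: Mean = sum / n = 106 / 7 = 15.1429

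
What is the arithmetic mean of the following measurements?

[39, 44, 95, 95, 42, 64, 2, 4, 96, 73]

55.4

Step 1: Sum all values: 39 + 44 + 95 + 95 + 42 + 64 + 2 + 4 + 96 + 73 = 554
Step 2: Count the number of values: n = 10
Step 3: Mean = sum / n = 554 / 10 = 55.4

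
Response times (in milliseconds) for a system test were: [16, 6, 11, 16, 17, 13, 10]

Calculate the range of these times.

11

Step 1: Identify the maximum value: max = 17
Step 2: Identify the minimum value: min = 6
Step 3: Range = max - min = 17 - 6 = 11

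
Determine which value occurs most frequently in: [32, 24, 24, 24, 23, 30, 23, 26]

24

Step 1: Count the frequency of each value:
  23: appears 2 time(s)
  24: appears 3 time(s)
  26: appears 1 time(s)
  30: appears 1 time(s)
  32: appears 1 time(s)
Step 2: The value 24 appears most frequently (3 times).
Step 3: Mode = 24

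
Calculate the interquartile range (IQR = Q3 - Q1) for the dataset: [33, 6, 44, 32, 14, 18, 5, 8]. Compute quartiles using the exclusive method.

26.25

Step 1: Sort the data: [5, 6, 8, 14, 18, 32, 33, 44]
Step 2: n = 8
Step 3: Using the exclusive quartile method:
  Q1 = 6.5
  Q2 (median) = 16
  Q3 = 32.75
  IQR = Q3 - Q1 = 32.75 - 6.5 = 26.25
Step 4: IQR = 26.25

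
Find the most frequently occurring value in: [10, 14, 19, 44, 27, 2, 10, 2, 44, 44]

44

Step 1: Count the frequency of each value:
  2: appears 2 time(s)
  10: appears 2 time(s)
  14: appears 1 time(s)
  19: appears 1 time(s)
  27: appears 1 time(s)
  44: appears 3 time(s)
Step 2: The value 44 appears most frequently (3 times).
Step 3: Mode = 44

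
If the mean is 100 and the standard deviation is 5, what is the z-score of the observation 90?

-2

Step 1: Recall the z-score formula: z = (x - mu) / sigma
Step 2: Substitute values: z = (90 - 100) / 5
Step 3: z = -10 / 5 = -2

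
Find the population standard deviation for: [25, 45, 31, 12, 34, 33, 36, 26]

9.0243

Step 1: Compute the mean: 30.25
Step 2: Sum of squared deviations from the mean: 651.5
Step 3: Population variance = 651.5 / 8 = 81.4375
Step 4: Standard deviation = sqrt(81.4375) = 9.0243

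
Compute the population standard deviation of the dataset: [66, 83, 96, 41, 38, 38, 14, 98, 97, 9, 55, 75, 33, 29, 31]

29.2959

Step 1: Compute the mean: 53.5333
Step 2: Sum of squared deviations from the mean: 12873.7333
Step 3: Population variance = 12873.7333 / 15 = 858.2489
Step 4: Standard deviation = sqrt(858.2489) = 29.2959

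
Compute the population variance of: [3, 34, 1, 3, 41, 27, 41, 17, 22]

230

Step 1: Compute the mean: (3 + 34 + 1 + 3 + 41 + 27 + 41 + 17 + 22) / 9 = 21
Step 2: Compute squared deviations from the mean:
  (3 - 21)^2 = 324
  (34 - 21)^2 = 169
  (1 - 21)^2 = 400
  (3 - 21)^2 = 324
  (41 - 21)^2 = 400
  (27 - 21)^2 = 36
  (41 - 21)^2 = 400
  (17 - 21)^2 = 16
  (22 - 21)^2 = 1
Step 3: Sum of squared deviations = 2070
Step 4: Population variance = 2070 / 9 = 230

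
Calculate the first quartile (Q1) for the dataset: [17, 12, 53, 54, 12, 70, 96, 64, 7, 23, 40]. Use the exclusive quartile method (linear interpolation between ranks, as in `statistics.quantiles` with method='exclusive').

12

Step 1: Sort the data: [7, 12, 12, 17, 23, 40, 53, 54, 64, 70, 96]
Step 2: n = 11
Step 3: Using the exclusive quartile method:
  Q1 = 12
  Q2 (median) = 40
  Q3 = 64
  IQR = Q3 - Q1 = 64 - 12 = 52
Step 4: Q1 = 12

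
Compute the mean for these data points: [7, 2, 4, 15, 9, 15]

8.6667

Step 1: Sum all values: 7 + 2 + 4 + 15 + 9 + 15 = 52
Step 2: Count the number of values: n = 6
Step 3: Mean = sum / n = 52 / 6 = 8.6667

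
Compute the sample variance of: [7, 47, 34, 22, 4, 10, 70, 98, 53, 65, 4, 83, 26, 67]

981.3626

Step 1: Compute the mean: (7 + 47 + 34 + 22 + 4 + 10 + 70 + 98 + 53 + 65 + 4 + 83 + 26 + 67) / 14 = 42.1429
Step 2: Compute squared deviations from the mean:
  (7 - 42.1429)^2 = 1235.0204
  (47 - 42.1429)^2 = 23.5918
  (34 - 42.1429)^2 = 66.3061
  (22 - 42.1429)^2 = 405.7347
  (4 - 42.1429)^2 = 1454.8776
  (10 - 42.1429)^2 = 1033.1633
  (70 - 42.1429)^2 = 776.0204
  (98 - 42.1429)^2 = 3120.0204
  (53 - 42.1429)^2 = 117.8776
  (65 - 42.1429)^2 = 522.449
  (4 - 42.1429)^2 = 1454.8776
  (83 - 42.1429)^2 = 1669.3061
  (26 - 42.1429)^2 = 260.5918
  (67 - 42.1429)^2 = 617.8776
Step 3: Sum of squared deviations = 12757.7143
Step 4: Sample variance = 12757.7143 / 13 = 981.3626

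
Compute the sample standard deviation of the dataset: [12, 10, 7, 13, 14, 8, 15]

3.0394

Step 1: Compute the mean: 11.2857
Step 2: Sum of squared deviations from the mean: 55.4286
Step 3: Sample variance = 55.4286 / 6 = 9.2381
Step 4: Standard deviation = sqrt(9.2381) = 3.0394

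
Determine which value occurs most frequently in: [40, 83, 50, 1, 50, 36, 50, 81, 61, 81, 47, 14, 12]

50

Step 1: Count the frequency of each value:
  1: appears 1 time(s)
  12: appears 1 time(s)
  14: appears 1 time(s)
  36: appears 1 time(s)
  40: appears 1 time(s)
  47: appears 1 time(s)
  50: appears 3 time(s)
  61: appears 1 time(s)
  81: appears 2 time(s)
  83: appears 1 time(s)
Step 2: The value 50 appears most frequently (3 times).
Step 3: Mode = 50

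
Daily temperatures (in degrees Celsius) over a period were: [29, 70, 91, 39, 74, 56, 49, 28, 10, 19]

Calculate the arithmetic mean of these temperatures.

46.5

Step 1: Sum all values: 29 + 70 + 91 + 39 + 74 + 56 + 49 + 28 + 10 + 19 = 465
Step 2: Count the number of values: n = 10
Step 3: Mean = sum / n = 465 / 10 = 46.5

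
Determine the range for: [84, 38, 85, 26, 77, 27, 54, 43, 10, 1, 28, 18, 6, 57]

84

Step 1: Identify the maximum value: max = 85
Step 2: Identify the minimum value: min = 1
Step 3: Range = max - min = 85 - 1 = 84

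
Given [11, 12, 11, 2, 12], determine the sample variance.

18.3

Step 1: Compute the mean: (11 + 12 + 11 + 2 + 12) / 5 = 9.6
Step 2: Compute squared deviations from the mean:
  (11 - 9.6)^2 = 1.96
  (12 - 9.6)^2 = 5.76
  (11 - 9.6)^2 = 1.96
  (2 - 9.6)^2 = 57.76
  (12 - 9.6)^2 = 5.76
Step 3: Sum of squared deviations = 73.2
Step 4: Sample variance = 73.2 / 4 = 18.3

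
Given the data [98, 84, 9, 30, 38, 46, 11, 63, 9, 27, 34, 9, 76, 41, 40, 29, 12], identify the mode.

9

Step 1: Count the frequency of each value:
  9: appears 3 time(s)
  11: appears 1 time(s)
  12: appears 1 time(s)
  27: appears 1 time(s)
  29: appears 1 time(s)
  30: appears 1 time(s)
  34: appears 1 time(s)
  38: appears 1 time(s)
  40: appears 1 time(s)
  41: appears 1 time(s)
  46: appears 1 time(s)
  63: appears 1 time(s)
  76: appears 1 time(s)
  84: appears 1 time(s)
  98: appears 1 time(s)
Step 2: The value 9 appears most frequently (3 times).
Step 3: Mode = 9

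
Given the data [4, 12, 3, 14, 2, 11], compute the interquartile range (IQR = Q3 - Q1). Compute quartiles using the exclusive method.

9.75

Step 1: Sort the data: [2, 3, 4, 11, 12, 14]
Step 2: n = 6
Step 3: Using the exclusive quartile method:
  Q1 = 2.75
  Q2 (median) = 7.5
  Q3 = 12.5
  IQR = Q3 - Q1 = 12.5 - 2.75 = 9.75
Step 4: IQR = 9.75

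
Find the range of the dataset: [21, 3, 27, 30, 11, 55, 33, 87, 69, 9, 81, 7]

84

Step 1: Identify the maximum value: max = 87
Step 2: Identify the minimum value: min = 3
Step 3: Range = max - min = 87 - 3 = 84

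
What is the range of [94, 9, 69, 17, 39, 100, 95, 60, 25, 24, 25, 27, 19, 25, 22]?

91

Step 1: Identify the maximum value: max = 100
Step 2: Identify the minimum value: min = 9
Step 3: Range = max - min = 100 - 9 = 91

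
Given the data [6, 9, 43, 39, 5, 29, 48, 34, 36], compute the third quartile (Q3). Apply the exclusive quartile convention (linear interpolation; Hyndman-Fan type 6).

41

Step 1: Sort the data: [5, 6, 9, 29, 34, 36, 39, 43, 48]
Step 2: n = 9
Step 3: Using the exclusive quartile method:
  Q1 = 7.5
  Q2 (median) = 34
  Q3 = 41
  IQR = Q3 - Q1 = 41 - 7.5 = 33.5
Step 4: Q3 = 41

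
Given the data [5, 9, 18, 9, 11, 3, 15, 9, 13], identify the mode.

9

Step 1: Count the frequency of each value:
  3: appears 1 time(s)
  5: appears 1 time(s)
  9: appears 3 time(s)
  11: appears 1 time(s)
  13: appears 1 time(s)
  15: appears 1 time(s)
  18: appears 1 time(s)
Step 2: The value 9 appears most frequently (3 times).
Step 3: Mode = 9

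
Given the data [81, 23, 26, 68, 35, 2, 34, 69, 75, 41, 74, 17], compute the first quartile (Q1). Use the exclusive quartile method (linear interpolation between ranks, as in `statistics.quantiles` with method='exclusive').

23.75

Step 1: Sort the data: [2, 17, 23, 26, 34, 35, 41, 68, 69, 74, 75, 81]
Step 2: n = 12
Step 3: Using the exclusive quartile method:
  Q1 = 23.75
  Q2 (median) = 38
  Q3 = 72.75
  IQR = Q3 - Q1 = 72.75 - 23.75 = 49
Step 4: Q1 = 23.75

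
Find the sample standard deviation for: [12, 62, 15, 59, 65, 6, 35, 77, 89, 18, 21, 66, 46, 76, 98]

30.0539

Step 1: Compute the mean: 49.6667
Step 2: Sum of squared deviations from the mean: 12645.3333
Step 3: Sample variance = 12645.3333 / 14 = 903.2381
Step 4: Standard deviation = sqrt(903.2381) = 30.0539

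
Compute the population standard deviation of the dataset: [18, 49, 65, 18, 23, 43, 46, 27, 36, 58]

15.7737

Step 1: Compute the mean: 38.3
Step 2: Sum of squared deviations from the mean: 2488.1
Step 3: Population variance = 2488.1 / 10 = 248.81
Step 4: Standard deviation = sqrt(248.81) = 15.7737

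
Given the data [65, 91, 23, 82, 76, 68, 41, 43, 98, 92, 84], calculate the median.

76

Step 1: Sort the data in ascending order: [23, 41, 43, 65, 68, 76, 82, 84, 91, 92, 98]
Step 2: The number of values is n = 11.
Step 3: Since n is odd, the median is the middle value at position 6: 76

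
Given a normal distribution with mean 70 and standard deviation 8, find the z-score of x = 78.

1

Step 1: Recall the z-score formula: z = (x - mu) / sigma
Step 2: Substitute values: z = (78 - 70) / 8
Step 3: z = 8 / 8 = 1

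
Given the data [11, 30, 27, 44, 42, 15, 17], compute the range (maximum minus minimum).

33

Step 1: Identify the maximum value: max = 44
Step 2: Identify the minimum value: min = 11
Step 3: Range = max - min = 44 - 11 = 33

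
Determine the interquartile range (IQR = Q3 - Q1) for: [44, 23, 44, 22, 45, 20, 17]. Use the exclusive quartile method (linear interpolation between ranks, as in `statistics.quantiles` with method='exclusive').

24

Step 1: Sort the data: [17, 20, 22, 23, 44, 44, 45]
Step 2: n = 7
Step 3: Using the exclusive quartile method:
  Q1 = 20
  Q2 (median) = 23
  Q3 = 44
  IQR = Q3 - Q1 = 44 - 20 = 24
Step 4: IQR = 24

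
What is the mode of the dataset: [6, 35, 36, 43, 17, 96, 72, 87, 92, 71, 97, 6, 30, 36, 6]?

6

Step 1: Count the frequency of each value:
  6: appears 3 time(s)
  17: appears 1 time(s)
  30: appears 1 time(s)
  35: appears 1 time(s)
  36: appears 2 time(s)
  43: appears 1 time(s)
  71: appears 1 time(s)
  72: appears 1 time(s)
  87: appears 1 time(s)
  92: appears 1 time(s)
  96: appears 1 time(s)
  97: appears 1 time(s)
Step 2: The value 6 appears most frequently (3 times).
Step 3: Mode = 6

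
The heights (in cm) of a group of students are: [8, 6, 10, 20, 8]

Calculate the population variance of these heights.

24.64

Step 1: Compute the mean: (8 + 6 + 10 + 20 + 8) / 5 = 10.4
Step 2: Compute squared deviations from the mean:
  (8 - 10.4)^2 = 5.76
  (6 - 10.4)^2 = 19.36
  (10 - 10.4)^2 = 0.16
  (20 - 10.4)^2 = 92.16
  (8 - 10.4)^2 = 5.76
Step 3: Sum of squared deviations = 123.2
Step 4: Population variance = 123.2 / 5 = 24.64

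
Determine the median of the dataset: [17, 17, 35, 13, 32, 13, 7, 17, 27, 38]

17

Step 1: Sort the data in ascending order: [7, 13, 13, 17, 17, 17, 27, 32, 35, 38]
Step 2: The number of values is n = 10.
Step 3: Since n is even, the median is the average of positions 5 and 6:
  Median = (17 + 17) / 2 = 17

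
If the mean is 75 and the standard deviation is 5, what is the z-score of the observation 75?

0

Step 1: Recall the z-score formula: z = (x - mu) / sigma
Step 2: Substitute values: z = (75 - 75) / 5
Step 3: z = 0 / 5 = 0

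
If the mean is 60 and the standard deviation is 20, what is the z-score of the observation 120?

3

Step 1: Recall the z-score formula: z = (x - mu) / sigma
Step 2: Substitute values: z = (120 - 60) / 20
Step 3: z = 60 / 20 = 3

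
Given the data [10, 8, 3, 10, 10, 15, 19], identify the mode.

10

Step 1: Count the frequency of each value:
  3: appears 1 time(s)
  8: appears 1 time(s)
  10: appears 3 time(s)
  15: appears 1 time(s)
  19: appears 1 time(s)
Step 2: The value 10 appears most frequently (3 times).
Step 3: Mode = 10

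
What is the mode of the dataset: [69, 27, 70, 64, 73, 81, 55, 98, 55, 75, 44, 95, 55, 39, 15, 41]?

55

Step 1: Count the frequency of each value:
  15: appears 1 time(s)
  27: appears 1 time(s)
  39: appears 1 time(s)
  41: appears 1 time(s)
  44: appears 1 time(s)
  55: appears 3 time(s)
  64: appears 1 time(s)
  69: appears 1 time(s)
  70: appears 1 time(s)
  73: appears 1 time(s)
  75: appears 1 time(s)
  81: appears 1 time(s)
  95: appears 1 time(s)
  98: appears 1 time(s)
Step 2: The value 55 appears most frequently (3 times).
Step 3: Mode = 55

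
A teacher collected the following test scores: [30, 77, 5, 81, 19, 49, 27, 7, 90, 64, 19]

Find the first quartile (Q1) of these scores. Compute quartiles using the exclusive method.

19

Step 1: Sort the data: [5, 7, 19, 19, 27, 30, 49, 64, 77, 81, 90]
Step 2: n = 11
Step 3: Using the exclusive quartile method:
  Q1 = 19
  Q2 (median) = 30
  Q3 = 77
  IQR = Q3 - Q1 = 77 - 19 = 58
Step 4: Q1 = 19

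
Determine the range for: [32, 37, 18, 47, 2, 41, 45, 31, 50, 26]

48

Step 1: Identify the maximum value: max = 50
Step 2: Identify the minimum value: min = 2
Step 3: Range = max - min = 50 - 2 = 48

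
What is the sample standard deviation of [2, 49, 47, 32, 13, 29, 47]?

18.2822

Step 1: Compute the mean: 31.2857
Step 2: Sum of squared deviations from the mean: 2005.4286
Step 3: Sample variance = 2005.4286 / 6 = 334.2381
Step 4: Standard deviation = sqrt(334.2381) = 18.2822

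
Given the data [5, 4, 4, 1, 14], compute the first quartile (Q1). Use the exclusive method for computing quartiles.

2.5

Step 1: Sort the data: [1, 4, 4, 5, 14]
Step 2: n = 5
Step 3: Using the exclusive quartile method:
  Q1 = 2.5
  Q2 (median) = 4
  Q3 = 9.5
  IQR = Q3 - Q1 = 9.5 - 2.5 = 7
Step 4: Q1 = 2.5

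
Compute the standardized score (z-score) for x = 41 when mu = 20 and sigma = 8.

2.625

Step 1: Recall the z-score formula: z = (x - mu) / sigma
Step 2: Substitute values: z = (41 - 20) / 8
Step 3: z = 21 / 8 = 2.625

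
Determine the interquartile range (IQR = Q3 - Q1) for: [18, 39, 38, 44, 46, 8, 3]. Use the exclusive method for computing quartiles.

36

Step 1: Sort the data: [3, 8, 18, 38, 39, 44, 46]
Step 2: n = 7
Step 3: Using the exclusive quartile method:
  Q1 = 8
  Q2 (median) = 38
  Q3 = 44
  IQR = Q3 - Q1 = 44 - 8 = 36
Step 4: IQR = 36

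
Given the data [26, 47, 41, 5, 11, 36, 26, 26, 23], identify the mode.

26

Step 1: Count the frequency of each value:
  5: appears 1 time(s)
  11: appears 1 time(s)
  23: appears 1 time(s)
  26: appears 3 time(s)
  36: appears 1 time(s)
  41: appears 1 time(s)
  47: appears 1 time(s)
Step 2: The value 26 appears most frequently (3 times).
Step 3: Mode = 26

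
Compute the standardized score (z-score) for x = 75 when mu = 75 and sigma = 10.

0

Step 1: Recall the z-score formula: z = (x - mu) / sigma
Step 2: Substitute values: z = (75 - 75) / 10
Step 3: z = 0 / 10 = 0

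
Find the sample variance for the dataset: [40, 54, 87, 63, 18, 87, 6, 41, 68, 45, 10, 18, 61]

745.8333

Step 1: Compute the mean: (40 + 54 + 87 + 63 + 18 + 87 + 6 + 41 + 68 + 45 + 10 + 18 + 61) / 13 = 46
Step 2: Compute squared deviations from the mean:
  (40 - 46)^2 = 36
  (54 - 46)^2 = 64
  (87 - 46)^2 = 1681
  (63 - 46)^2 = 289
  (18 - 46)^2 = 784
  (87 - 46)^2 = 1681
  (6 - 46)^2 = 1600
  (41 - 46)^2 = 25
  (68 - 46)^2 = 484
  (45 - 46)^2 = 1
  (10 - 46)^2 = 1296
  (18 - 46)^2 = 784
  (61 - 46)^2 = 225
Step 3: Sum of squared deviations = 8950
Step 4: Sample variance = 8950 / 12 = 745.8333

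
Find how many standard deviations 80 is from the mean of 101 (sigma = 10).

-2.1

Step 1: Recall the z-score formula: z = (x - mu) / sigma
Step 2: Substitute values: z = (80 - 101) / 10
Step 3: z = -21 / 10 = -2.1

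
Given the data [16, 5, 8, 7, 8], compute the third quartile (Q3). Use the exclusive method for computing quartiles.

12

Step 1: Sort the data: [5, 7, 8, 8, 16]
Step 2: n = 5
Step 3: Using the exclusive quartile method:
  Q1 = 6
  Q2 (median) = 8
  Q3 = 12
  IQR = Q3 - Q1 = 12 - 6 = 6
Step 4: Q3 = 12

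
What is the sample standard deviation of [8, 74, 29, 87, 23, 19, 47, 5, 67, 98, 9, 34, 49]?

31.1185

Step 1: Compute the mean: 42.2308
Step 2: Sum of squared deviations from the mean: 11620.3077
Step 3: Sample variance = 11620.3077 / 12 = 968.359
Step 4: Standard deviation = sqrt(968.359) = 31.1185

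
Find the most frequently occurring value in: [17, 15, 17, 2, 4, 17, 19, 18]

17

Step 1: Count the frequency of each value:
  2: appears 1 time(s)
  4: appears 1 time(s)
  15: appears 1 time(s)
  17: appears 3 time(s)
  18: appears 1 time(s)
  19: appears 1 time(s)
Step 2: The value 17 appears most frequently (3 times).
Step 3: Mode = 17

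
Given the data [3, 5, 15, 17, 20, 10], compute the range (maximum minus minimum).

17

Step 1: Identify the maximum value: max = 20
Step 2: Identify the minimum value: min = 3
Step 3: Range = max - min = 20 - 3 = 17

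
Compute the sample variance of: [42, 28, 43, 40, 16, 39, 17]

138.4762

Step 1: Compute the mean: (42 + 28 + 43 + 40 + 16 + 39 + 17) / 7 = 32.1429
Step 2: Compute squared deviations from the mean:
  (42 - 32.1429)^2 = 97.1633
  (28 - 32.1429)^2 = 17.1633
  (43 - 32.1429)^2 = 117.8776
  (40 - 32.1429)^2 = 61.7347
  (16 - 32.1429)^2 = 260.5918
  (39 - 32.1429)^2 = 47.0204
  (17 - 32.1429)^2 = 229.3061
Step 3: Sum of squared deviations = 830.8571
Step 4: Sample variance = 830.8571 / 6 = 138.4762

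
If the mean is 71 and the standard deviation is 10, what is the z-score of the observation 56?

-1.5

Step 1: Recall the z-score formula: z = (x - mu) / sigma
Step 2: Substitute values: z = (56 - 71) / 10
Step 3: z = -15 / 10 = -1.5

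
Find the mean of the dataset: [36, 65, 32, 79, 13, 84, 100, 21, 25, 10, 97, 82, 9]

50.2308

Step 1: Sum all values: 36 + 65 + 32 + 79 + 13 + 84 + 100 + 21 + 25 + 10 + 97 + 82 + 9 = 653
Step 2: Count the number of values: n = 13
Step 3: Mean = sum / n = 653 / 13 = 50.2308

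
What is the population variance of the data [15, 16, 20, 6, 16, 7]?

25.8889

Step 1: Compute the mean: (15 + 16 + 20 + 6 + 16 + 7) / 6 = 13.3333
Step 2: Compute squared deviations from the mean:
  (15 - 13.3333)^2 = 2.7778
  (16 - 13.3333)^2 = 7.1111
  (20 - 13.3333)^2 = 44.4444
  (6 - 13.3333)^2 = 53.7778
  (16 - 13.3333)^2 = 7.1111
  (7 - 13.3333)^2 = 40.1111
Step 3: Sum of squared deviations = 155.3333
Step 4: Population variance = 155.3333 / 6 = 25.8889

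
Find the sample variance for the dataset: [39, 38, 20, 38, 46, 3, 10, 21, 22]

214.75

Step 1: Compute the mean: (39 + 38 + 20 + 38 + 46 + 3 + 10 + 21 + 22) / 9 = 26.3333
Step 2: Compute squared deviations from the mean:
  (39 - 26.3333)^2 = 160.4444
  (38 - 26.3333)^2 = 136.1111
  (20 - 26.3333)^2 = 40.1111
  (38 - 26.3333)^2 = 136.1111
  (46 - 26.3333)^2 = 386.7778
  (3 - 26.3333)^2 = 544.4444
  (10 - 26.3333)^2 = 266.7778
  (21 - 26.3333)^2 = 28.4444
  (22 - 26.3333)^2 = 18.7778
Step 3: Sum of squared deviations = 1718
Step 4: Sample variance = 1718 / 8 = 214.75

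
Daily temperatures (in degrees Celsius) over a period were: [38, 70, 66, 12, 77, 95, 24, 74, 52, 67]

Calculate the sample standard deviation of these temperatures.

25.7779

Step 1: Compute the mean: 57.5
Step 2: Sum of squared deviations from the mean: 5980.5
Step 3: Sample variance = 5980.5 / 9 = 664.5
Step 4: Standard deviation = sqrt(664.5) = 25.7779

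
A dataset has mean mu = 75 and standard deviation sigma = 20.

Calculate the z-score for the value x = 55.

-1

Step 1: Recall the z-score formula: z = (x - mu) / sigma
Step 2: Substitute values: z = (55 - 75) / 20
Step 3: z = -20 / 20 = -1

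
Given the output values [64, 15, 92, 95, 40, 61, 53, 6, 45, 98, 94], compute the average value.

60.2727

Step 1: Sum all values: 64 + 15 + 92 + 95 + 40 + 61 + 53 + 6 + 45 + 98 + 94 = 663
Step 2: Count the number of values: n = 11
Step 3: Mean = sum / n = 663 / 11 = 60.2727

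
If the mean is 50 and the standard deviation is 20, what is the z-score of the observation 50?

0

Step 1: Recall the z-score formula: z = (x - mu) / sigma
Step 2: Substitute values: z = (50 - 50) / 20
Step 3: z = 0 / 20 = 0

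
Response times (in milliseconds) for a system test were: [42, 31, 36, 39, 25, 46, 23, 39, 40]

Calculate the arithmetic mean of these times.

35.6667

Step 1: Sum all values: 42 + 31 + 36 + 39 + 25 + 46 + 23 + 39 + 40 = 321
Step 2: Count the number of values: n = 9
Step 3: Mean = sum / n = 321 / 9 = 35.6667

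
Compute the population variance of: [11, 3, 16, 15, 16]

24.56

Step 1: Compute the mean: (11 + 3 + 16 + 15 + 16) / 5 = 12.2
Step 2: Compute squared deviations from the mean:
  (11 - 12.2)^2 = 1.44
  (3 - 12.2)^2 = 84.64
  (16 - 12.2)^2 = 14.44
  (15 - 12.2)^2 = 7.84
  (16 - 12.2)^2 = 14.44
Step 3: Sum of squared deviations = 122.8
Step 4: Population variance = 122.8 / 5 = 24.56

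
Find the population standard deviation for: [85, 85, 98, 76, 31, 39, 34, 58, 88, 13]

28.1071

Step 1: Compute the mean: 60.7
Step 2: Sum of squared deviations from the mean: 7900.1
Step 3: Population variance = 7900.1 / 10 = 790.01
Step 4: Standard deviation = sqrt(790.01) = 28.1071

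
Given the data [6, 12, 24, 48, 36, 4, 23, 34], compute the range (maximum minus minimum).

44

Step 1: Identify the maximum value: max = 48
Step 2: Identify the minimum value: min = 4
Step 3: Range = max - min = 48 - 4 = 44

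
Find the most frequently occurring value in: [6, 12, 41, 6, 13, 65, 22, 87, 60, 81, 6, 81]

6

Step 1: Count the frequency of each value:
  6: appears 3 time(s)
  12: appears 1 time(s)
  13: appears 1 time(s)
  22: appears 1 time(s)
  41: appears 1 time(s)
  60: appears 1 time(s)
  65: appears 1 time(s)
  81: appears 2 time(s)
  87: appears 1 time(s)
Step 2: The value 6 appears most frequently (3 times).
Step 3: Mode = 6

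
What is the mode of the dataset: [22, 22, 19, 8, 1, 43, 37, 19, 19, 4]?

19

Step 1: Count the frequency of each value:
  1: appears 1 time(s)
  4: appears 1 time(s)
  8: appears 1 time(s)
  19: appears 3 time(s)
  22: appears 2 time(s)
  37: appears 1 time(s)
  43: appears 1 time(s)
Step 2: The value 19 appears most frequently (3 times).
Step 3: Mode = 19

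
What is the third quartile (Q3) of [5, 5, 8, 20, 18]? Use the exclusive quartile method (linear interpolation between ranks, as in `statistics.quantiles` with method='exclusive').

19

Step 1: Sort the data: [5, 5, 8, 18, 20]
Step 2: n = 5
Step 3: Using the exclusive quartile method:
  Q1 = 5
  Q2 (median) = 8
  Q3 = 19
  IQR = Q3 - Q1 = 19 - 5 = 14
Step 4: Q3 = 19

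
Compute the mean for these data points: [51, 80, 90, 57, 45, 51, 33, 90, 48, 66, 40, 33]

57

Step 1: Sum all values: 51 + 80 + 90 + 57 + 45 + 51 + 33 + 90 + 48 + 66 + 40 + 33 = 684
Step 2: Count the number of values: n = 12
Step 3: Mean = sum / n = 684 / 12 = 57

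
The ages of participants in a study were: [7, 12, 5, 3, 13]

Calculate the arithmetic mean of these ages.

8

Step 1: Sum all values: 7 + 12 + 5 + 3 + 13 = 40
Step 2: Count the number of values: n = 5
Step 3: Mean = sum / n = 40 / 5 = 8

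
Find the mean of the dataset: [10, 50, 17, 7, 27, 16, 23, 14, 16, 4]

18.4

Step 1: Sum all values: 10 + 50 + 17 + 7 + 27 + 16 + 23 + 14 + 16 + 4 = 184
Step 2: Count the number of values: n = 10
Step 3: Mean = sum / n = 184 / 10 = 18.4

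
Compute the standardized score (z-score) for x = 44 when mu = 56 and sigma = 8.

-1.5

Step 1: Recall the z-score formula: z = (x - mu) / sigma
Step 2: Substitute values: z = (44 - 56) / 8
Step 3: z = -12 / 8 = -1.5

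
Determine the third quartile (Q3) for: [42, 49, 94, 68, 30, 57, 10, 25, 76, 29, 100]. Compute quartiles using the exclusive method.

76

Step 1: Sort the data: [10, 25, 29, 30, 42, 49, 57, 68, 76, 94, 100]
Step 2: n = 11
Step 3: Using the exclusive quartile method:
  Q1 = 29
  Q2 (median) = 49
  Q3 = 76
  IQR = Q3 - Q1 = 76 - 29 = 47
Step 4: Q3 = 76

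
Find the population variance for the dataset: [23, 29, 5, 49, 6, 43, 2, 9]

290.1875

Step 1: Compute the mean: (23 + 29 + 5 + 49 + 6 + 43 + 2 + 9) / 8 = 20.75
Step 2: Compute squared deviations from the mean:
  (23 - 20.75)^2 = 5.0625
  (29 - 20.75)^2 = 68.0625
  (5 - 20.75)^2 = 248.0625
  (49 - 20.75)^2 = 798.0625
  (6 - 20.75)^2 = 217.5625
  (43 - 20.75)^2 = 495.0625
  (2 - 20.75)^2 = 351.5625
  (9 - 20.75)^2 = 138.0625
Step 3: Sum of squared deviations = 2321.5
Step 4: Population variance = 2321.5 / 8 = 290.1875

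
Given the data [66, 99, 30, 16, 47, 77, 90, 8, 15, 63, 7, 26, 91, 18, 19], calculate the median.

30

Step 1: Sort the data in ascending order: [7, 8, 15, 16, 18, 19, 26, 30, 47, 63, 66, 77, 90, 91, 99]
Step 2: The number of values is n = 15.
Step 3: Since n is odd, the median is the middle value at position 8: 30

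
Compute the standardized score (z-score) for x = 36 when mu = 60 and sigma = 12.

-2

Step 1: Recall the z-score formula: z = (x - mu) / sigma
Step 2: Substitute values: z = (36 - 60) / 12
Step 3: z = -24 / 12 = -2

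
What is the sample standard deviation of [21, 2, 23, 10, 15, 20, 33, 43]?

12.8223

Step 1: Compute the mean: 20.875
Step 2: Sum of squared deviations from the mean: 1150.875
Step 3: Sample variance = 1150.875 / 7 = 164.4107
Step 4: Standard deviation = sqrt(164.4107) = 12.8223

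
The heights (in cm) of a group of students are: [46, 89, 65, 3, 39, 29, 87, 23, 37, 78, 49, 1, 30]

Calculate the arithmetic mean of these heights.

44.3077

Step 1: Sum all values: 46 + 89 + 65 + 3 + 39 + 29 + 87 + 23 + 37 + 78 + 49 + 1 + 30 = 576
Step 2: Count the number of values: n = 13
Step 3: Mean = sum / n = 576 / 13 = 44.3077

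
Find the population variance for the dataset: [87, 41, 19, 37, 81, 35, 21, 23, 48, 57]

512.89

Step 1: Compute the mean: (87 + 41 + 19 + 37 + 81 + 35 + 21 + 23 + 48 + 57) / 10 = 44.9
Step 2: Compute squared deviations from the mean:
  (87 - 44.9)^2 = 1772.41
  (41 - 44.9)^2 = 15.21
  (19 - 44.9)^2 = 670.81
  (37 - 44.9)^2 = 62.41
  (81 - 44.9)^2 = 1303.21
  (35 - 44.9)^2 = 98.01
  (21 - 44.9)^2 = 571.21
  (23 - 44.9)^2 = 479.61
  (48 - 44.9)^2 = 9.61
  (57 - 44.9)^2 = 146.41
Step 3: Sum of squared deviations = 5128.9
Step 4: Population variance = 5128.9 / 10 = 512.89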